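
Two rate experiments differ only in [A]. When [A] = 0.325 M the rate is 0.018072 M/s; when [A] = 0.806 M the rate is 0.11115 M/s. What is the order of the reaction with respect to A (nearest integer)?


Rate is proportional to [A]^n, so rate2/rate1 = ([A]2/[A]1)^n. Take logs to solve for n.
rate2/rate1 = 0.11115 / 0.018072 = 6.1504
[A]2/[A]1 = 0.806 / 0.325 = 2.48
n = ln(6.1504) / ln(2.48) = 2.0
Nearest integer order:

2


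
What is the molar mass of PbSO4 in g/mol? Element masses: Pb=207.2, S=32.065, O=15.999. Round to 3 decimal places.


M = sum(count * atomic_mass) over atoms.
M = 1*207.2 + 1*32.065 + 4*15.999
M = 207.2 + 32.065 + 63.996
M = 303.261 g/mol, rounded to 3 dp:

303.261 g/mol


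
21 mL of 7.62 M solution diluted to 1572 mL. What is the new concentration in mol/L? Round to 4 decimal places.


Dilution: M1*V1 = M2*V2, solve for M2.
M2 = M1*V1 / V2
M2 = 7.62 * 21 / 1572
M2 = 160.02 / 1572
M2 = 0.10179389 mol/L, rounded to 4 dp:

0.1018 mol/L


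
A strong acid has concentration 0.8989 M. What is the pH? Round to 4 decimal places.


A strong acid dissociates completely, so [H+] equals the given concentration.
pH = -log10([H+]) = -log10(0.8989)
pH = 0.04628862, rounded to 4 dp:

0.0463


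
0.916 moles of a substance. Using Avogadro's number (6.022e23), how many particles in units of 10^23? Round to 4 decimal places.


N = n * NA, then divide by 1e23 for the requested units.
N / 1e23 = n * 6.022
N / 1e23 = 0.916 * 6.022
N / 1e23 = 5.516152, rounded to 4 dp:

5.5162


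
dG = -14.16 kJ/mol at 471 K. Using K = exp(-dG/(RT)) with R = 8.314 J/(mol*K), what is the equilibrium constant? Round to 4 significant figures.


dG is in kJ/mol; multiply by 1000 to match R in J/(mol*K).
RT = 8.314 * 471 = 3915.894 J/mol
exponent = -dG*1000 / (RT) = -(-14.16*1000) / 3915.894 = 3.61603251
K = exp(3.61603251)
K = 37.189725, rounded to 4 significant figures:

37.19


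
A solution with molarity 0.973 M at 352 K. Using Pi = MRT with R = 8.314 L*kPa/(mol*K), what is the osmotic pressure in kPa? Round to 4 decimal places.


Osmotic pressure (van't Hoff): Pi = M*R*T.
RT = 8.314 * 352 = 2926.528
Pi = 0.973 * 2926.528
Pi = 2847.511744 kPa, rounded to 4 dp:

2847.5117 kPa


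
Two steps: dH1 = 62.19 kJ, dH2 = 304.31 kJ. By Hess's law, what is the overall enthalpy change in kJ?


Hess's law: enthalpy is a state function, so add the step enthalpies.
dH_total = dH1 + dH2 = 62.19 + (304.31)
dH_total = 366.5 kJ:

366.50 kJ


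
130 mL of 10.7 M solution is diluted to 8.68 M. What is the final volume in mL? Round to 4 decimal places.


Dilution: M1*V1 = M2*V2, solve for V2.
V2 = M1*V1 / M2
V2 = 10.7 * 130 / 8.68
V2 = 1391.0 / 8.68
V2 = 160.25345622 mL, rounded to 4 dp:

160.2535 mL


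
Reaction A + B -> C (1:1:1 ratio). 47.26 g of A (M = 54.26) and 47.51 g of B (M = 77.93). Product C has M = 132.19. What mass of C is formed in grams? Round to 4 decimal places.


Find moles of each reactant; the smaller value is the limiting reagent in a 1:1:1 reaction, so moles_C equals moles of the limiter.
n_A = mass_A / M_A = 47.26 / 54.26 = 0.870992 mol
n_B = mass_B / M_B = 47.51 / 77.93 = 0.60965 mol
Limiting reagent: B (smaller), n_limiting = 0.60965 mol
mass_C = n_limiting * M_C = 0.60965 * 132.19
mass_C = 80.5896335 g, rounded to 4 dp:

80.5896 g


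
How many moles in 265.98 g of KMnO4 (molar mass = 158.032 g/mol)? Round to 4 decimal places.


n = mass / M
n = 265.98 / 158.032
n = 1.68307685 mol, rounded to 4 dp:

1.6831 mol


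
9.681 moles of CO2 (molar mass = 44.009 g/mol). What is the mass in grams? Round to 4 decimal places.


mass = n * M
mass = 9.681 * 44.009
mass = 426.051129 g, rounded to 4 dp:

426.0511 g


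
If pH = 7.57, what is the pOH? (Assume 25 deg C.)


At 25 deg C, pH + pOH = 14.
pOH = 14 - pH = 14 - 7.57
pOH = 6.43:

6.43


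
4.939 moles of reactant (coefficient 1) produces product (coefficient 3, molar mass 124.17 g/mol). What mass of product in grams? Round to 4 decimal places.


Use the coefficient ratio to convert reactant moles to product moles, then multiply by the product's molar mass.
moles_P = moles_R * (coeff_P / coeff_R) = 4.939 * (3/1) = 14.817
mass_P = moles_P * M_P = 14.817 * 124.17
mass_P = 1839.82689 g, rounded to 4 dp:

1839.8269 g


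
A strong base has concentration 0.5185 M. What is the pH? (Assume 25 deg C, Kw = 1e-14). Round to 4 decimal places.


A strong base dissociates completely, so [OH-] equals the given concentration.
pOH = -log10([OH-]) = -log10(0.5185) = 0.285251
pH = 14 - pOH = 14 - 0.285251
pH = 13.714749, rounded to 4 dp:

13.7147


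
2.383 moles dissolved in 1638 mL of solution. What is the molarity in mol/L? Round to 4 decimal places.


Convert volume to liters: V_L = V_mL / 1000.
V_L = 1638 / 1000 = 1.638 L
M = n / V_L = 2.383 / 1.638
M = 1.45482295 mol/L, rounded to 4 dp:

1.4548 mol/L


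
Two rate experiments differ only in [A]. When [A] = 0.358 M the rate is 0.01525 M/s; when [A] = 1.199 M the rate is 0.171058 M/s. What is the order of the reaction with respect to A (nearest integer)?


Rate is proportional to [A]^n, so rate2/rate1 = ([A]2/[A]1)^n. Take logs to solve for n.
rate2/rate1 = 0.171058 / 0.01525 = 11.2169
[A]2/[A]1 = 1.199 / 0.358 = 3.3492
n = ln(11.2169) / ln(3.3492) = 2.0
Nearest integer order:

2


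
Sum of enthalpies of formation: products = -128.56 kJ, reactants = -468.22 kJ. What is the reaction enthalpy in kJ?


dH_rxn = sum(dH_f products) - sum(dH_f reactants)
dH_rxn = -128.56 - (-468.22)
dH_rxn = 339.66 kJ:

339.66 kJ


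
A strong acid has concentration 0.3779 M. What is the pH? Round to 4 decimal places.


A strong acid dissociates completely, so [H+] equals the given concentration.
pH = -log10([H+]) = -log10(0.3779)
pH = 0.42262311, rounded to 4 dp:

0.4226


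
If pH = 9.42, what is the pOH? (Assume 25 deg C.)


At 25 deg C, pH + pOH = 14.
pOH = 14 - pH = 14 - 9.42
pOH = 4.58:

4.58


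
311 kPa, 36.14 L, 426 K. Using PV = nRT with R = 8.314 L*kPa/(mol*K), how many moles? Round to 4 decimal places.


PV = nRT, solve for n = PV / (RT).
PV = 311 * 36.14 = 11239.54
RT = 8.314 * 426 = 3541.764
n = 11239.54 / 3541.764
n = 3.17342996 mol, rounded to 4 dp:

3.1734 mol


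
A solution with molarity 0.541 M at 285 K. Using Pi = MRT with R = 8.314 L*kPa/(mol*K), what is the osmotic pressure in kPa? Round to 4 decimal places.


Osmotic pressure (van't Hoff): Pi = M*R*T.
RT = 8.314 * 285 = 2369.49
Pi = 0.541 * 2369.49
Pi = 1281.89409 kPa, rounded to 4 dp:

1281.8941 kPa


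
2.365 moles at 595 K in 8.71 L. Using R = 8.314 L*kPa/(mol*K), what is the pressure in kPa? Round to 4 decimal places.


PV = nRT, solve for P = nRT / V.
nRT = 2.365 * 8.314 * 595 = 11699.253
P = 11699.253 / 8.71
P = 1343.1978186 kPa, rounded to 4 dp:

1343.1978 kPa


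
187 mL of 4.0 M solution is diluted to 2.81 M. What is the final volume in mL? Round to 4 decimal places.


Dilution: M1*V1 = M2*V2, solve for V2.
V2 = M1*V1 / M2
V2 = 4.0 * 187 / 2.81
V2 = 748.0 / 2.81
V2 = 266.19217082 mL, rounded to 4 dp:

266.1922 mL


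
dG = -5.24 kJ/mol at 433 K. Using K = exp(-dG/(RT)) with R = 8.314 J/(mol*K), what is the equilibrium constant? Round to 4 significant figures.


dG is in kJ/mol; multiply by 1000 to match R in J/(mol*K).
RT = 8.314 * 433 = 3599.962 J/mol
exponent = -dG*1000 / (RT) = -(-5.24*1000) / 3599.962 = 1.45557092
K = exp(1.45557092)
K = 4.2869303, rounded to 4 significant figures:

4.287


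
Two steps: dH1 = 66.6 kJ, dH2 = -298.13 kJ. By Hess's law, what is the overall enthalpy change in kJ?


Hess's law: enthalpy is a state function, so add the step enthalpies.
dH_total = dH1 + dH2 = 66.6 + (-298.13)
dH_total = -231.53 kJ:

-231.53 kJ


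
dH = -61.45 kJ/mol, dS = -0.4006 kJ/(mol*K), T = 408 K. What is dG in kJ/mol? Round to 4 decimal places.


Gibbs: dG = dH - T*dS (consistent units, dS already in kJ/(mol*K)).
T*dS = 408 * -0.4006 = -163.4448
dG = -61.45 - (-163.4448)
dG = 101.9948 kJ/mol, rounded to 4 dp:

101.9948 kJ/mol


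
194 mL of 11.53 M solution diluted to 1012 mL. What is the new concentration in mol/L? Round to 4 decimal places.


Dilution: M1*V1 = M2*V2, solve for M2.
M2 = M1*V1 / V2
M2 = 11.53 * 194 / 1012
M2 = 2236.82 / 1012
M2 = 2.21029644 mol/L, rounded to 4 dp:

2.2103 mol/L


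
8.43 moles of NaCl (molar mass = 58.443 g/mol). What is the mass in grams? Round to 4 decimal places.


mass = n * M
mass = 8.43 * 58.443
mass = 492.67449 g, rounded to 4 dp:

492.6745 g


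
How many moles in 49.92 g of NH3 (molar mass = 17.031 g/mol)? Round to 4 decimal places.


n = mass / M
n = 49.92 / 17.031
n = 2.93112559 mol, rounded to 4 dp:

2.9311 mol


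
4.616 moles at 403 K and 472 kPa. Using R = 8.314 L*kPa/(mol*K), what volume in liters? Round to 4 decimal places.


PV = nRT, solve for V = nRT / P.
nRT = 4.616 * 8.314 * 403 = 15466.1019
V = 15466.1019 / 472
V = 32.76716504 L, rounded to 4 dp:

32.7672 L


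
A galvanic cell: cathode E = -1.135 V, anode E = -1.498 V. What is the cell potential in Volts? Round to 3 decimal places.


Standard cell potential: E_cell = E_cathode - E_anode.
E_cell = -1.135 - (-1.498)
E_cell = 0.363 V, rounded to 3 dp:

0.363 V


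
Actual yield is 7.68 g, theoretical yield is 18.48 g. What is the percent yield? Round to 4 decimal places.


% yield = 100 * actual / theoretical
% yield = 100 * 7.68 / 18.48
% yield = 41.55844156 %, rounded to 4 dp:

41.5584 %


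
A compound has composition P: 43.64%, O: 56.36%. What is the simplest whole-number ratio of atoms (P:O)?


Assume 100 g of compound, divide each mass% by atomic mass to get moles, then normalize by the smallest to get a raw atom ratio.
Moles per 100 g: P: 43.64/30.974 = 1.4089, O: 56.36/15.999 = 3.5227
Raw ratio (divide by min = 1.4089): P: 1.0, O: 2.5
Multiply by 2 to clear fractions: P: 2.0 ~= 2, O: 5.001 ~= 5
Reduce by GCD to get the simplest whole-number ratio:

2:5


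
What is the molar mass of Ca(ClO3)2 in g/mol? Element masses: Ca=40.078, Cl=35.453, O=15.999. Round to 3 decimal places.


M = sum(count * atomic_mass) over atoms.
M = 1*40.078 + 2*35.453 + 6*15.999
M = 40.078 + 70.906 + 95.994
M = 206.978 g/mol, rounded to 3 dp:

206.978 g/mol


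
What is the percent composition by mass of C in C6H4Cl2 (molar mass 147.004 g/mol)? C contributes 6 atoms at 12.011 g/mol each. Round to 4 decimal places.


pct = 100 * (n_elem * M_elem) / M_total
mass_contribution = 6 * 12.011 = 72.066 g/mol
pct = 100 * 72.066 / 147.004
pct = 49.02315583 %, rounded to 4 dp:

49.0232 %


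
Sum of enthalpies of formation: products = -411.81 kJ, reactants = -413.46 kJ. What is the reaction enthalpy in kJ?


dH_rxn = sum(dH_f products) - sum(dH_f reactants)
dH_rxn = -411.81 - (-413.46)
dH_rxn = 1.65 kJ:

1.65 kJ


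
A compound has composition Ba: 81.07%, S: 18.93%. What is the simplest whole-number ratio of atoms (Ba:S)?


Assume 100 g of compound, divide each mass% by atomic mass to get moles, then normalize by the smallest to get a raw atom ratio.
Moles per 100 g: Ba: 81.07/137.327 = 0.5903, S: 18.93/32.065 = 0.5904
Raw ratio (divide by min = 0.5903): Ba: 1.0, S: 1.0
Multiply by 1 to clear fractions: Ba: 1.0 ~= 1, S: 1.0 ~= 1
Reduce by GCD to get the simplest whole-number ratio:

1:1


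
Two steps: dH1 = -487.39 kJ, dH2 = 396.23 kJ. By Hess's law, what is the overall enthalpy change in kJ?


Hess's law: enthalpy is a state function, so add the step enthalpies.
dH_total = dH1 + dH2 = -487.39 + (396.23)
dH_total = -91.16 kJ:

-91.16 kJ


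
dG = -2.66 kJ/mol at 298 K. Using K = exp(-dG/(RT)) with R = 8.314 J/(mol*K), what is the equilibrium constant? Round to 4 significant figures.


dG is in kJ/mol; multiply by 1000 to match R in J/(mol*K).
RT = 8.314 * 298 = 2477.572 J/mol
exponent = -dG*1000 / (RT) = -(-2.66*1000) / 2477.572 = 1.07363177
K = exp(1.07363177)
K = 2.9259867, rounded to 4 significant figures:

2.926


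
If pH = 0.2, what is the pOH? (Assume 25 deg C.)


At 25 deg C, pH + pOH = 14.
pOH = 14 - pH = 14 - 0.2
pOH = 13.8:

13.80


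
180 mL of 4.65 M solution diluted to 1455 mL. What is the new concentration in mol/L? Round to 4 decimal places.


Dilution: M1*V1 = M2*V2, solve for M2.
M2 = M1*V1 / V2
M2 = 4.65 * 180 / 1455
M2 = 837.0 / 1455
M2 = 0.57525773 mol/L, rounded to 4 dp:

0.5753 mol/L


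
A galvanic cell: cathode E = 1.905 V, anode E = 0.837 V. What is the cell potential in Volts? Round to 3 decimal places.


Standard cell potential: E_cell = E_cathode - E_anode.
E_cell = 1.905 - (0.837)
E_cell = 1.068 V, rounded to 3 dp:

1.068 V


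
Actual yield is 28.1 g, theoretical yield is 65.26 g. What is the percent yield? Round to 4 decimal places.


% yield = 100 * actual / theoretical
% yield = 100 * 28.1 / 65.26
% yield = 43.05853509 %, rounded to 4 dp:

43.0585 %


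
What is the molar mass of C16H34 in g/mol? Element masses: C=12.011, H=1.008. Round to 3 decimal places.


M = sum(count * atomic_mass) over atoms.
M = 16*12.011 + 34*1.008
M = 192.176 + 34.272
M = 226.448 g/mol, rounded to 3 dp:

226.448 g/mol


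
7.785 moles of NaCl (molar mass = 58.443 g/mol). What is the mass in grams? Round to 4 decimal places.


mass = n * M
mass = 7.785 * 58.443
mass = 454.978755 g, rounded to 4 dp:

454.9788 g


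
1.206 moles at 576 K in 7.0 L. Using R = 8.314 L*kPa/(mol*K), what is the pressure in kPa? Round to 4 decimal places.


PV = nRT, solve for P = nRT / V.
nRT = 1.206 * 8.314 * 576 = 5775.37
P = 5775.37 / 7.0
P = 825.05285714 kPa, rounded to 4 dp:

825.0529 kPa


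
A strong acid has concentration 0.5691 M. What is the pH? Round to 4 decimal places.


A strong acid dissociates completely, so [H+] equals the given concentration.
pH = -log10([H+]) = -log10(0.5691)
pH = 0.24481141, rounded to 4 dp:

0.2448


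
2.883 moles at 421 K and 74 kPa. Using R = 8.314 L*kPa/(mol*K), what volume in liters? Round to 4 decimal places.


PV = nRT, solve for V = nRT / P.
nRT = 2.883 * 8.314 * 421 = 10091.0593
V = 10091.0593 / 74
V = 136.36566622 L, rounded to 4 dp:

136.3657 L


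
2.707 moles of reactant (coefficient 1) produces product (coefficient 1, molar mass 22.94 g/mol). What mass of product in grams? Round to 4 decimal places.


Use the coefficient ratio to convert reactant moles to product moles, then multiply by the product's molar mass.
moles_P = moles_R * (coeff_P / coeff_R) = 2.707 * (1/1) = 2.707
mass_P = moles_P * M_P = 2.707 * 22.94
mass_P = 62.09858 g, rounded to 4 dp:

62.0986 g


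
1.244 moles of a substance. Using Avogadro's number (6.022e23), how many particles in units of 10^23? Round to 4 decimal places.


N = n * NA, then divide by 1e23 for the requested units.
N / 1e23 = n * 6.022
N / 1e23 = 1.244 * 6.022
N / 1e23 = 7.491368, rounded to 4 dp:

7.4914


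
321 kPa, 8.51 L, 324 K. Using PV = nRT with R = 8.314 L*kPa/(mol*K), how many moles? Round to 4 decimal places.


PV = nRT, solve for n = PV / (RT).
PV = 321 * 8.51 = 2731.71
RT = 8.314 * 324 = 2693.736
n = 2731.71 / 2693.736
n = 1.01409715 mol, rounded to 4 dp:

1.0141 mol


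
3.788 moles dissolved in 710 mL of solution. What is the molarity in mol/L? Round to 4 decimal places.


Convert volume to liters: V_L = V_mL / 1000.
V_L = 710 / 1000 = 0.71 L
M = n / V_L = 3.788 / 0.71
M = 5.33521127 mol/L, rounded to 4 dp:

5.3352 mol/L


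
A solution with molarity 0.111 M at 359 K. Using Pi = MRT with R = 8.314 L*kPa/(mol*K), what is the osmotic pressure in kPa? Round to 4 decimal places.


Osmotic pressure (van't Hoff): Pi = M*R*T.
RT = 8.314 * 359 = 2984.726
Pi = 0.111 * 2984.726
Pi = 331.304586 kPa, rounded to 4 dp:

331.3046 kPa


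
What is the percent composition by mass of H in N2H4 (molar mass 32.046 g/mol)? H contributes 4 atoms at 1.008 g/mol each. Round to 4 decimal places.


pct = 100 * (n_elem * M_elem) / M_total
mass_contribution = 4 * 1.008 = 4.032 g/mol
pct = 100 * 4.032 / 32.046
pct = 12.5819135 %, rounded to 4 dp:

12.5819 %


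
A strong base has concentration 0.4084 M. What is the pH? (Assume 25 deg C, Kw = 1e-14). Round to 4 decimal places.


A strong base dissociates completely, so [OH-] equals the given concentration.
pOH = -log10([OH-]) = -log10(0.4084) = 0.388914
pH = 14 - pOH = 14 - 0.388914
pH = 13.611086, rounded to 4 dp:

13.6111


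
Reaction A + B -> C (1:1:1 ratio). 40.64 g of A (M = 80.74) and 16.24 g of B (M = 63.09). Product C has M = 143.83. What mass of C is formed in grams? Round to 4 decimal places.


Find moles of each reactant; the smaller value is the limiting reagent in a 1:1:1 reaction, so moles_C equals moles of the limiter.
n_A = mass_A / M_A = 40.64 / 80.74 = 0.503344 mol
n_B = mass_B / M_B = 16.24 / 63.09 = 0.25741 mol
Limiting reagent: B (smaller), n_limiting = 0.25741 mol
mass_C = n_limiting * M_C = 0.25741 * 143.83
mass_C = 37.0232803 g, rounded to 4 dp:

37.0233 g


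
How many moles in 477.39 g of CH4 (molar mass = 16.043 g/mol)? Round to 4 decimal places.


n = mass / M
n = 477.39 / 16.043
n = 29.75690332 mol, rounded to 4 dp:

29.7569 mol


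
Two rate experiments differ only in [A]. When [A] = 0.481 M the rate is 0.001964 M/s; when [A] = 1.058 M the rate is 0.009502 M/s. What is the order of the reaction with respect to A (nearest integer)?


Rate is proportional to [A]^n, so rate2/rate1 = ([A]2/[A]1)^n. Take logs to solve for n.
rate2/rate1 = 0.009502 / 0.001964 = 4.8381
[A]2/[A]1 = 1.058 / 0.481 = 2.1996
n = ln(4.8381) / ln(2.1996) = 2.0
Nearest integer order:

2


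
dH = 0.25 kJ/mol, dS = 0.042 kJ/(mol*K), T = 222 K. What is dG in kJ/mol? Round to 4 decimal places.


Gibbs: dG = dH - T*dS (consistent units, dS already in kJ/(mol*K)).
T*dS = 222 * 0.042 = 9.324
dG = 0.25 - (9.324)
dG = -9.074 kJ/mol, rounded to 4 dp:

-9.0740 kJ/mol


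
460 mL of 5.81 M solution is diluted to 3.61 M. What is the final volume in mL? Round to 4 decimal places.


Dilution: M1*V1 = M2*V2, solve for V2.
V2 = M1*V1 / M2
V2 = 5.81 * 460 / 3.61
V2 = 2672.6 / 3.61
V2 = 740.33240997 mL, rounded to 4 dp:

740.3324 mL


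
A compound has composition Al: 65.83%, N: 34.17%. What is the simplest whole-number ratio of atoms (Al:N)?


Assume 100 g of compound, divide each mass% by atomic mass to get moles, then normalize by the smallest to get a raw atom ratio.
Moles per 100 g: Al: 65.83/26.982 = 2.4398, N: 34.17/14.007 = 2.4395
Raw ratio (divide by min = 2.4395): Al: 1.0, N: 1.0
Multiply by 1 to clear fractions: Al: 1.0 ~= 1, N: 1.0 ~= 1
Reduce by GCD to get the simplest whole-number ratio:

1:1


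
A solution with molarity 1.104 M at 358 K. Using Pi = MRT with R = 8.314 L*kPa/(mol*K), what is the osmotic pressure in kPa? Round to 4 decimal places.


Osmotic pressure (van't Hoff): Pi = M*R*T.
RT = 8.314 * 358 = 2976.412
Pi = 1.104 * 2976.412
Pi = 3285.958848 kPa, rounded to 4 dp:

3285.9588 kPa


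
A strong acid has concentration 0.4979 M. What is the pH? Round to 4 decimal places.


A strong acid dissociates completely, so [H+] equals the given concentration.
pH = -log10([H+]) = -log10(0.4979)
pH = 0.30285787, rounded to 4 dp:

0.3029


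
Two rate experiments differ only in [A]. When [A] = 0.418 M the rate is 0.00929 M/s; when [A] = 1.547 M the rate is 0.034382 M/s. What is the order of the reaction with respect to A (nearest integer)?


Rate is proportional to [A]^n, so rate2/rate1 = ([A]2/[A]1)^n. Take logs to solve for n.
rate2/rate1 = 0.034382 / 0.00929 = 3.701
[A]2/[A]1 = 1.547 / 0.418 = 3.701
n = ln(3.701) / ln(3.701) = 1.0
Nearest integer order:

1


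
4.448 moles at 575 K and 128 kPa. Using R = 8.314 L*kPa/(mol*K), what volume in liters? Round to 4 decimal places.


PV = nRT, solve for V = nRT / P.
nRT = 4.448 * 8.314 * 575 = 21263.8864
V = 21263.8864 / 128
V = 166.1241125 L, rounded to 4 dp:

166.1241 L


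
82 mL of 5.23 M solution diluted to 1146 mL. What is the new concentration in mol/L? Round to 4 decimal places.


Dilution: M1*V1 = M2*V2, solve for M2.
M2 = M1*V1 / V2
M2 = 5.23 * 82 / 1146
M2 = 428.86 / 1146
M2 = 0.37422339 mol/L, rounded to 4 dp:

0.3742 mol/L


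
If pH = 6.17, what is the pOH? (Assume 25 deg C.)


At 25 deg C, pH + pOH = 14.
pOH = 14 - pH = 14 - 6.17
pOH = 7.83:

7.83


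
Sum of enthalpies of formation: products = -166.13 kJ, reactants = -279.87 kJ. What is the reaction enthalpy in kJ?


dH_rxn = sum(dH_f products) - sum(dH_f reactants)
dH_rxn = -166.13 - (-279.87)
dH_rxn = 113.74 kJ:

113.74 kJ


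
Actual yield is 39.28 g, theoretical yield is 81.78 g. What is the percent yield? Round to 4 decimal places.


% yield = 100 * actual / theoretical
% yield = 100 * 39.28 / 81.78
% yield = 48.0313035 %, rounded to 4 dp:

48.0313 %


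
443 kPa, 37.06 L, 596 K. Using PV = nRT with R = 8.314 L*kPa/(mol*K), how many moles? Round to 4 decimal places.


PV = nRT, solve for n = PV / (RT).
PV = 443 * 37.06 = 16417.58
RT = 8.314 * 596 = 4955.144
n = 16417.58 / 4955.144
n = 3.31323974 mol, rounded to 4 dp:

3.3132 mol


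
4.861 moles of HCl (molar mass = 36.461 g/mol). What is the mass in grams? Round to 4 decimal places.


mass = n * M
mass = 4.861 * 36.461
mass = 177.236921 g, rounded to 4 dp:

177.2369 g


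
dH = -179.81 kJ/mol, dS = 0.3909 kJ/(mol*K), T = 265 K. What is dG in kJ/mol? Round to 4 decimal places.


Gibbs: dG = dH - T*dS (consistent units, dS already in kJ/(mol*K)).
T*dS = 265 * 0.3909 = 103.5885
dG = -179.81 - (103.5885)
dG = -283.3985 kJ/mol, rounded to 4 dp:

-283.3985 kJ/mol


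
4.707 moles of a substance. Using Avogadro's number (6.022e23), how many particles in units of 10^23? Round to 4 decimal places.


N = n * NA, then divide by 1e23 for the requested units.
N / 1e23 = n * 6.022
N / 1e23 = 4.707 * 6.022
N / 1e23 = 28.345554, rounded to 4 dp:

28.3456


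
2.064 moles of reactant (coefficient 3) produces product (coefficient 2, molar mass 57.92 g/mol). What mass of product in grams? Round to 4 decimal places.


Use the coefficient ratio to convert reactant moles to product moles, then multiply by the product's molar mass.
moles_P = moles_R * (coeff_P / coeff_R) = 2.064 * (2/3) = 1.376
mass_P = moles_P * M_P = 1.376 * 57.92
mass_P = 79.69792 g, rounded to 4 dp:

79.6979 g


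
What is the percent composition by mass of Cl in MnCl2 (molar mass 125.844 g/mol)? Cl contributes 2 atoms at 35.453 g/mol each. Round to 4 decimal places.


pct = 100 * (n_elem * M_elem) / M_total
mass_contribution = 2 * 35.453 = 70.906 g/mol
pct = 100 * 70.906 / 125.844
pct = 56.34436286 %, rounded to 4 dp:

56.3444 %


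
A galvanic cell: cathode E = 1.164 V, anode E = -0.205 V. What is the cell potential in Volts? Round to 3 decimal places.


Standard cell potential: E_cell = E_cathode - E_anode.
E_cell = 1.164 - (-0.205)
E_cell = 1.369 V, rounded to 3 dp:

1.369 V


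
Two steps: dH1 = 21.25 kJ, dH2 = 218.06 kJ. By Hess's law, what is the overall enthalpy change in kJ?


Hess's law: enthalpy is a state function, so add the step enthalpies.
dH_total = dH1 + dH2 = 21.25 + (218.06)
dH_total = 239.31 kJ:

239.31 kJ


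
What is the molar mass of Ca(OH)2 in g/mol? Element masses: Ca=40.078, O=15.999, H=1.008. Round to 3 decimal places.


M = sum(count * atomic_mass) over atoms.
M = 1*40.078 + 2*15.999 + 2*1.008
M = 40.078 + 31.998 + 2.016
M = 74.092 g/mol, rounded to 3 dp:

74.092 g/mol


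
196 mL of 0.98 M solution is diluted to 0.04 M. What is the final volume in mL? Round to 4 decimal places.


Dilution: M1*V1 = M2*V2, solve for V2.
V2 = M1*V1 / M2
V2 = 0.98 * 196 / 0.04
V2 = 192.08 / 0.04
V2 = 4802.0 mL, rounded to 4 dp:

4802.0000 mL


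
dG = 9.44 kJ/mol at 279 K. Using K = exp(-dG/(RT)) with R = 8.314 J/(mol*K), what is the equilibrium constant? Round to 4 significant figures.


dG is in kJ/mol; multiply by 1000 to match R in J/(mol*K).
RT = 8.314 * 279 = 2319.606 J/mol
exponent = -dG*1000 / (RT) = -(9.44*1000) / 2319.606 = -4.06965666
K = exp(-4.06965666)
K = 0.017083253, rounded to 4 significant figures:

0.01708


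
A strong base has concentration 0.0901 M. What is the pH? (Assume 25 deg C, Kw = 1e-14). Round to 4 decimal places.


A strong base dissociates completely, so [OH-] equals the given concentration.
pOH = -log10([OH-]) = -log10(0.0901) = 1.045275
pH = 14 - pOH = 14 - 1.045275
pH = 12.954725, rounded to 4 dp:

12.9547


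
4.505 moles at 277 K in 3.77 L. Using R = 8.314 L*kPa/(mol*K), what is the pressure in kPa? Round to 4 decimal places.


PV = nRT, solve for P = nRT / V.
nRT = 4.505 * 8.314 * 277 = 10374.9159
P = 10374.9159 / 3.77
P = 2751.96708223 kPa, rounded to 4 dp:

2751.9671 kPa


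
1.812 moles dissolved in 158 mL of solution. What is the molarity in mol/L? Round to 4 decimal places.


Convert volume to liters: V_L = V_mL / 1000.
V_L = 158 / 1000 = 0.158 L
M = n / V_L = 1.812 / 0.158
M = 11.46835443 mol/L, rounded to 4 dp:

11.4684 mol/L


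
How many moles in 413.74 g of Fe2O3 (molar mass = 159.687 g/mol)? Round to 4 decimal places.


n = mass / M
n = 413.74 / 159.687
n = 2.59094353 mol, rounded to 4 dp:

2.5909 mol


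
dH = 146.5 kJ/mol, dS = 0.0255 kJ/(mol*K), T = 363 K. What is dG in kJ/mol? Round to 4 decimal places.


Gibbs: dG = dH - T*dS (consistent units, dS already in kJ/(mol*K)).
T*dS = 363 * 0.0255 = 9.2565
dG = 146.5 - (9.2565)
dG = 137.2435 kJ/mol, rounded to 4 dp:

137.2435 kJ/mol


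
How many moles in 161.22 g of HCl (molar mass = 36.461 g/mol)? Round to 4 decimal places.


n = mass / M
n = 161.22 / 36.461
n = 4.42171087 mol, rounded to 4 dp:

4.4217 mol


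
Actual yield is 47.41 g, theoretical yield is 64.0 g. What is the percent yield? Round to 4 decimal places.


% yield = 100 * actual / theoretical
% yield = 100 * 47.41 / 64.0
% yield = 74.078125 %, rounded to 4 dp:

74.0781 %


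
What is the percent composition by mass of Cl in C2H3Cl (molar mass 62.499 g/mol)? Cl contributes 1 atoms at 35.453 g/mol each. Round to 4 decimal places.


pct = 100 * (n_elem * M_elem) / M_total
mass_contribution = 1 * 35.453 = 35.453 g/mol
pct = 100 * 35.453 / 62.499
pct = 56.72570761 %, rounded to 4 dp:

56.7257 %


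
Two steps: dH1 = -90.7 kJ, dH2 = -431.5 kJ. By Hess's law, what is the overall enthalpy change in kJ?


Hess's law: enthalpy is a state function, so add the step enthalpies.
dH_total = dH1 + dH2 = -90.7 + (-431.5)
dH_total = -522.2 kJ:

-522.20 kJ


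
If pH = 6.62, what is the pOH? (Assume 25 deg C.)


At 25 deg C, pH + pOH = 14.
pOH = 14 - pH = 14 - 6.62
pOH = 7.38:

7.38


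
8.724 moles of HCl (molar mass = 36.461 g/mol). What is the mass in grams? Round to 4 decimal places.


mass = n * M
mass = 8.724 * 36.461
mass = 318.085764 g, rounded to 4 dp:

318.0858 g


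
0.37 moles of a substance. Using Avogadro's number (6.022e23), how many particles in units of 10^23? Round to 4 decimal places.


N = n * NA, then divide by 1e23 for the requested units.
N / 1e23 = n * 6.022
N / 1e23 = 0.37 * 6.022
N / 1e23 = 2.22814, rounded to 4 dp:

2.2281


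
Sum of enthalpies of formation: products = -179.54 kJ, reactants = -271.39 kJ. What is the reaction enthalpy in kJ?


dH_rxn = sum(dH_f products) - sum(dH_f reactants)
dH_rxn = -179.54 - (-271.39)
dH_rxn = 91.85 kJ:

91.85 kJ


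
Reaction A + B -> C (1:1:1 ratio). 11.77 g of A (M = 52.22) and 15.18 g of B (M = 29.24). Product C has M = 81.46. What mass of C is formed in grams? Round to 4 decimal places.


Find moles of each reactant; the smaller value is the limiting reagent in a 1:1:1 reaction, so moles_C equals moles of the limiter.
n_A = mass_A / M_A = 11.77 / 52.22 = 0.225393 mol
n_B = mass_B / M_B = 15.18 / 29.24 = 0.519152 mol
Limiting reagent: A (smaller), n_limiting = 0.225393 mol
mass_C = n_limiting * M_C = 0.225393 * 81.46
mass_C = 18.36051378 g, rounded to 4 dp:

18.3605 g


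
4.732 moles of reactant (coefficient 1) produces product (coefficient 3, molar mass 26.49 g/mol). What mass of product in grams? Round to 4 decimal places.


Use the coefficient ratio to convert reactant moles to product moles, then multiply by the product's molar mass.
moles_P = moles_R * (coeff_P / coeff_R) = 4.732 * (3/1) = 14.196
mass_P = moles_P * M_P = 14.196 * 26.49
mass_P = 376.05204 g, rounded to 4 dp:

376.0520 g


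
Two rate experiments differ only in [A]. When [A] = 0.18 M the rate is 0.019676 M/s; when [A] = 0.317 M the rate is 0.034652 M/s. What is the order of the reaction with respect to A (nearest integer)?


Rate is proportional to [A]^n, so rate2/rate1 = ([A]2/[A]1)^n. Take logs to solve for n.
rate2/rate1 = 0.034652 / 0.019676 = 1.7611
[A]2/[A]1 = 0.317 / 0.18 = 1.7611
n = ln(1.7611) / ln(1.7611) = 1.0
Nearest integer order:

1


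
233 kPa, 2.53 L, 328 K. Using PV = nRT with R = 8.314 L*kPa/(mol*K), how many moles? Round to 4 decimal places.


PV = nRT, solve for n = PV / (RT).
PV = 233 * 2.53 = 589.49
RT = 8.314 * 328 = 2726.992
n = 589.49 / 2726.992
n = 0.21616858 mol, rounded to 4 dp:

0.2162 mol


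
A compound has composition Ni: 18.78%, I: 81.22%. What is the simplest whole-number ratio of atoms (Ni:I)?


Assume 100 g of compound, divide each mass% by atomic mass to get moles, then normalize by the smallest to get a raw atom ratio.
Moles per 100 g: Ni: 18.78/58.693 = 0.32, I: 81.22/126.904 = 0.64
Raw ratio (divide by min = 0.32): Ni: 1.0, I: 2.0
Multiply by 1 to clear fractions: Ni: 1.0 ~= 1, I: 2.0 ~= 2
Reduce by GCD to get the simplest whole-number ratio:

1:2


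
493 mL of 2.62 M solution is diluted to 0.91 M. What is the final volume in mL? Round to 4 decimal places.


Dilution: M1*V1 = M2*V2, solve for V2.
V2 = M1*V1 / M2
V2 = 2.62 * 493 / 0.91
V2 = 1291.66 / 0.91
V2 = 1419.40659341 mL, rounded to 4 dp:

1419.4066 mL


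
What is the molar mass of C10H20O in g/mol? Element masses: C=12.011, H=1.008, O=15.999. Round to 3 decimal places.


M = sum(count * atomic_mass) over atoms.
M = 10*12.011 + 20*1.008 + 1*15.999
M = 120.11 + 20.16 + 15.999
M = 156.269 g/mol, rounded to 3 dp:

156.269 g/mol


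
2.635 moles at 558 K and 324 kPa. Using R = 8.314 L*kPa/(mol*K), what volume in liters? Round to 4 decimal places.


PV = nRT, solve for V = nRT / P.
nRT = 2.635 * 8.314 * 558 = 12224.3236
V = 12224.3236 / 324
V = 37.72939383 L, rounded to 4 dp:

37.7294 L


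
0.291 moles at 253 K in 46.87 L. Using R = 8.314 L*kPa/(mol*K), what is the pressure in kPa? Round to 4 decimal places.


PV = nRT, solve for P = nRT / V.
nRT = 0.291 * 8.314 * 253 = 612.1016
P = 612.1016 / 46.87
P = 13.05956049 kPa, rounded to 4 dp:

13.0596 kPa


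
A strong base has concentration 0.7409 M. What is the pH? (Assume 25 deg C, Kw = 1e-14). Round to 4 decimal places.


A strong base dissociates completely, so [OH-] equals the given concentration.
pOH = -log10([OH-]) = -log10(0.7409) = 0.13024
pH = 14 - pOH = 14 - 0.13024
pH = 13.86976, rounded to 4 dp:

13.8698


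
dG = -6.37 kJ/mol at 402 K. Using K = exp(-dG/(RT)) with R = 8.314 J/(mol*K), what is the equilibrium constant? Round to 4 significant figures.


dG is in kJ/mol; multiply by 1000 to match R in J/(mol*K).
RT = 8.314 * 402 = 3342.228 J/mol
exponent = -dG*1000 / (RT) = -(-6.37*1000) / 3342.228 = 1.90591426
K = exp(1.90591426)
K = 6.7255537, rounded to 4 significant figures:

6.726


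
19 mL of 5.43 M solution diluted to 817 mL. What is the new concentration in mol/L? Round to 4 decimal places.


Dilution: M1*V1 = M2*V2, solve for M2.
M2 = M1*V1 / V2
M2 = 5.43 * 19 / 817
M2 = 103.17 / 817
M2 = 0.12627907 mol/L, rounded to 4 dp:

0.1263 mol/L


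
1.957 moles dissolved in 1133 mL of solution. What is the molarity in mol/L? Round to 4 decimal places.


Convert volume to liters: V_L = V_mL / 1000.
V_L = 1133 / 1000 = 1.133 L
M = n / V_L = 1.957 / 1.133
M = 1.72727273 mol/L, rounded to 4 dp:

1.7273 mol/L


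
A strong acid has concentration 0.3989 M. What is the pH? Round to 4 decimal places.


A strong acid dissociates completely, so [H+] equals the given concentration.
pH = -log10([H+]) = -log10(0.3989)
pH = 0.39913596, rounded to 4 dp:

0.3991


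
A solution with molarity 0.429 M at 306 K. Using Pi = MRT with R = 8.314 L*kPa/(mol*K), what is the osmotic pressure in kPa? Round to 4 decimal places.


Osmotic pressure (van't Hoff): Pi = M*R*T.
RT = 8.314 * 306 = 2544.084
Pi = 0.429 * 2544.084
Pi = 1091.412036 kPa, rounded to 4 dp:

1091.4120 kPa


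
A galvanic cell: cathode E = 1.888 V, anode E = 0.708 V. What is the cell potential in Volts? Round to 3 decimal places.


Standard cell potential: E_cell = E_cathode - E_anode.
E_cell = 1.888 - (0.708)
E_cell = 1.18 V, rounded to 3 dp:

1.180 V


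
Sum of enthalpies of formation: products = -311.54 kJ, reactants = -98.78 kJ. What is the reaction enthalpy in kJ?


dH_rxn = sum(dH_f products) - sum(dH_f reactants)
dH_rxn = -311.54 - (-98.78)
dH_rxn = -212.76 kJ:

-212.76 kJ


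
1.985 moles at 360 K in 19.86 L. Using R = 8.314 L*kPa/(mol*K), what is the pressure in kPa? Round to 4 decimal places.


PV = nRT, solve for P = nRT / V.
nRT = 1.985 * 8.314 * 360 = 5941.1844
P = 5941.1844 / 19.86
P = 299.15329305 kPa, rounded to 4 dp:

299.1533 kPa


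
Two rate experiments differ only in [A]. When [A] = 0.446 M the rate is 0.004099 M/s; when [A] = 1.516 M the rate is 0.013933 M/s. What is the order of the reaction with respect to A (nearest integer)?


Rate is proportional to [A]^n, so rate2/rate1 = ([A]2/[A]1)^n. Take logs to solve for n.
rate2/rate1 = 0.013933 / 0.004099 = 3.3991
[A]2/[A]1 = 1.516 / 0.446 = 3.3991
n = ln(3.3991) / ln(3.3991) = 1.0
Nearest integer order:

1


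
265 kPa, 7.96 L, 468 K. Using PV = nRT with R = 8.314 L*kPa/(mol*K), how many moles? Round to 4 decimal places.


PV = nRT, solve for n = PV / (RT).
PV = 265 * 7.96 = 2109.4
RT = 8.314 * 468 = 3890.952
n = 2109.4 / 3890.952
n = 0.54212954 mol, rounded to 4 dp:

0.5421 mol


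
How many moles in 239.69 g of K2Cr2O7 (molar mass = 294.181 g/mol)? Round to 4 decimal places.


n = mass / M
n = 239.69 / 294.181
n = 0.8147705 mol, rounded to 4 dp:

0.8148 mol


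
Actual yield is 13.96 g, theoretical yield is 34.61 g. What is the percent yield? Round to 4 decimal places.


% yield = 100 * actual / theoretical
% yield = 100 * 13.96 / 34.61
% yield = 40.33516325 %, rounded to 4 dp:

40.3352 %


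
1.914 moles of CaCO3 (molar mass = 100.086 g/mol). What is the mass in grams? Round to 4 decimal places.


mass = n * M
mass = 1.914 * 100.086
mass = 191.564604 g, rounded to 4 dp:

191.5646 g


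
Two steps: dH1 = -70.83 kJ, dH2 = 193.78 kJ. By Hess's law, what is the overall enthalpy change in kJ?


Hess's law: enthalpy is a state function, so add the step enthalpies.
dH_total = dH1 + dH2 = -70.83 + (193.78)
dH_total = 122.95 kJ:

122.95 kJ


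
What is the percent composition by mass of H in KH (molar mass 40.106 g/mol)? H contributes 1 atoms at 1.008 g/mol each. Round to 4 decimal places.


pct = 100 * (n_elem * M_elem) / M_total
mass_contribution = 1 * 1.008 = 1.008 g/mol
pct = 100 * 1.008 / 40.106
pct = 2.51333965 %, rounded to 4 dp:

2.5133 %


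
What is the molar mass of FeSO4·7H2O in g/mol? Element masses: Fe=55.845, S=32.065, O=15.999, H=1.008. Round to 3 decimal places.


M = sum(count * atomic_mass) over atoms.
M = 1*55.845 + 1*32.065 + 11*15.999 + 14*1.008
M = 55.845 + 32.065 + 175.989 + 14.112
M = 278.011 g/mol, rounded to 3 dp:

278.011 g/mol


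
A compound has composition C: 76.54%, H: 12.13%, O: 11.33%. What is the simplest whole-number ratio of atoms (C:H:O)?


Assume 100 g of compound, divide each mass% by atomic mass to get moles, then normalize by the smallest to get a raw atom ratio.
Moles per 100 g: C: 76.54/12.011 = 6.3725, H: 12.13/1.008 = 12.0337, O: 11.33/15.999 = 0.7082
Raw ratio (divide by min = 0.7082): C: 8.999, H: 16.993, O: 1.0
Multiply by 1 to clear fractions: C: 8.999 ~= 9, H: 16.993 ~= 17, O: 1.0 ~= 1
Reduce by GCD to get the simplest whole-number ratio:

9:17:1


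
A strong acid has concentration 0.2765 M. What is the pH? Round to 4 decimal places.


A strong acid dissociates completely, so [H+] equals the given concentration.
pH = -log10([H+]) = -log10(0.2765)
pH = 0.55830486, rounded to 4 dp:

0.5583


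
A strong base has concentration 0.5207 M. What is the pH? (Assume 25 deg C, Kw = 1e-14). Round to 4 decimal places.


A strong base dissociates completely, so [OH-] equals the given concentration.
pOH = -log10([OH-]) = -log10(0.5207) = 0.283412
pH = 14 - pOH = 14 - 0.283412
pH = 13.716588, rounded to 4 dp:

13.7166


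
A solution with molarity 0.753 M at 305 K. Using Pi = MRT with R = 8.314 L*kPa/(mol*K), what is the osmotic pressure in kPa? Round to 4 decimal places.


Osmotic pressure (van't Hoff): Pi = M*R*T.
RT = 8.314 * 305 = 2535.77
Pi = 0.753 * 2535.77
Pi = 1909.43481 kPa, rounded to 4 dp:

1909.4348 kPa


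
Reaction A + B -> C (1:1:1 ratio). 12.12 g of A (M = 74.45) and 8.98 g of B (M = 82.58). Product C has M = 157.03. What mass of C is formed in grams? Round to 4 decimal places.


Find moles of each reactant; the smaller value is the limiting reagent in a 1:1:1 reaction, so moles_C equals moles of the limiter.
n_A = mass_A / M_A = 12.12 / 74.45 = 0.162794 mol
n_B = mass_B / M_B = 8.98 / 82.58 = 0.108743 mol
Limiting reagent: B (smaller), n_limiting = 0.108743 mol
mass_C = n_limiting * M_C = 0.108743 * 157.03
mass_C = 17.07591329 g, rounded to 4 dp:

17.0759 g


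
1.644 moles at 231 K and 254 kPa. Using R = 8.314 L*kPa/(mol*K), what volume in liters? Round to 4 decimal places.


PV = nRT, solve for V = nRT / P.
nRT = 1.644 * 8.314 * 231 = 3157.3579
V = 3157.3579 / 254
V = 12.43054291 L, rounded to 4 dp:

12.4305 L


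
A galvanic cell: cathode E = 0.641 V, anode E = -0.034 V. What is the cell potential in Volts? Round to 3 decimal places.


Standard cell potential: E_cell = E_cathode - E_anode.
E_cell = 0.641 - (-0.034)
E_cell = 0.675 V, rounded to 3 dp:

0.675 V


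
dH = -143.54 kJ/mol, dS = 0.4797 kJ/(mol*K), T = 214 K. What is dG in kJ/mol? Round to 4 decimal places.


Gibbs: dG = dH - T*dS (consistent units, dS already in kJ/(mol*K)).
T*dS = 214 * 0.4797 = 102.6558
dG = -143.54 - (102.6558)
dG = -246.1958 kJ/mol, rounded to 4 dp:

-246.1958 kJ/mol


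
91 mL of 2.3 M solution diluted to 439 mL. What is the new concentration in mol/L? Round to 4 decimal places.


Dilution: M1*V1 = M2*V2, solve for M2.
M2 = M1*V1 / V2
M2 = 2.3 * 91 / 439
M2 = 209.3 / 439
M2 = 0.47676538 mol/L, rounded to 4 dp:

0.4768 mol/L


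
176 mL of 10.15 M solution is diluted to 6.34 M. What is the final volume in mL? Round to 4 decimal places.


Dilution: M1*V1 = M2*V2, solve for V2.
V2 = M1*V1 / M2
V2 = 10.15 * 176 / 6.34
V2 = 1786.4 / 6.34
V2 = 281.76656151 mL, rounded to 4 dp:

281.7666 mL


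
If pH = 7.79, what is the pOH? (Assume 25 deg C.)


At 25 deg C, pH + pOH = 14.
pOH = 14 - pH = 14 - 7.79
pOH = 6.21:

6.21


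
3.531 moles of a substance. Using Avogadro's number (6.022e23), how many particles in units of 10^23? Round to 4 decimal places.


N = n * NA, then divide by 1e23 for the requested units.
N / 1e23 = n * 6.022
N / 1e23 = 3.531 * 6.022
N / 1e23 = 21.263682, rounded to 4 dp:

21.2637


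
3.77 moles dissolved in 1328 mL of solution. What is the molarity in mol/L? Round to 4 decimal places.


Convert volume to liters: V_L = V_mL / 1000.
V_L = 1328 / 1000 = 1.328 L
M = n / V_L = 3.77 / 1.328
M = 2.83885542 mol/L, rounded to 4 dp:

2.8389 mol/L


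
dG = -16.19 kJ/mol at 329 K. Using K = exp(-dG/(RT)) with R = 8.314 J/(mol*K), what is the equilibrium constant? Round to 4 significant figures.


dG is in kJ/mol; multiply by 1000 to match R in J/(mol*K).
RT = 8.314 * 329 = 2735.306 J/mol
exponent = -dG*1000 / (RT) = -(-16.19*1000) / 2735.306 = 5.91889902
K = exp(5.91889902)
K = 372.00192, rounded to 4 significant figures:

372.0


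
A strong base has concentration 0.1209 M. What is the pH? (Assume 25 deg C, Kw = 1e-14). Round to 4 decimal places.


A strong base dissociates completely, so [OH-] equals the given concentration.
pOH = -log10([OH-]) = -log10(0.1209) = 0.917574
pH = 14 - pOH = 14 - 0.917574
pH = 13.082426, rounded to 4 dp:

13.0824
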